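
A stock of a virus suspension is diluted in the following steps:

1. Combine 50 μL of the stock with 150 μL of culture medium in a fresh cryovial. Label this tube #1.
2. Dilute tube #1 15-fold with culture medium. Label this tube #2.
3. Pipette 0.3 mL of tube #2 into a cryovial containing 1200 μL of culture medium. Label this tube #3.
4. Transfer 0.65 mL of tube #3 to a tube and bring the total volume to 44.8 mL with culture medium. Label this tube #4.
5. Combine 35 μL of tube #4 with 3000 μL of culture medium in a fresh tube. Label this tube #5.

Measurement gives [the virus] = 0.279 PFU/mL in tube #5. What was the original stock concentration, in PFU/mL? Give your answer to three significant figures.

Step 1: 50 μL + 150 μL = 200 μL total → factor 200/50 = 4
Step 2: 15-fold → factor 15
Step 3: 0.3 mL + 1200 μL = 1.5 mL total → factor 1.5/0.3 = 5
Step 4: 0.65 mL brought to 44.8 mL → factor 44.8/0.65 = 68.923
Step 5: 35 μL + 3000 μL = 3035 μL total → factor 3035/35 = 86.714
Overall dilution factor = 4 × 15 × 5 × 68.923 × 86.714 = 1.793 × 10^6
Stock = 0.279 PFU/mL × 1.793 × 10^6 = 5.00 × 10^5 PFU/mL

5.00 × 10^5 PFU/mL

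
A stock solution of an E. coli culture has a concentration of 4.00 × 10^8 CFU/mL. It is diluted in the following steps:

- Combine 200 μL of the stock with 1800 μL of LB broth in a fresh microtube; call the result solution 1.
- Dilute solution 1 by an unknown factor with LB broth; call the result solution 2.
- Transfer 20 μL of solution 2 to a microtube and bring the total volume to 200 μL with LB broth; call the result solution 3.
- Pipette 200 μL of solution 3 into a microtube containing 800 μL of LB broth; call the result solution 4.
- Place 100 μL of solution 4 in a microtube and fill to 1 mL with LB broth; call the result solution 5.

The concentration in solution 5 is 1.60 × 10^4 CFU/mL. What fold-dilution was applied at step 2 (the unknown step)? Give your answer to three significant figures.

5.00-fold

Step 1: 200 μL + 1800 μL = 2000 μL total → factor 2000/200 = 10
Step 2: unknown factor x
Step 3: 20 μL brought to 200 μL → factor 200/20 = 10
Step 4: 200 μL + 800 μL = 1000 μL total → factor 1000/200 = 5
Step 5: 100 μL brought to 1 mL → factor 1000/100 = 10
Product of known-step factors = 5000
Overall factor = 4.00 × 10^8 CFU/mL / (1.60 × 10^4 CFU/mL) = 25000
x = 25000 / 5000 = 5.00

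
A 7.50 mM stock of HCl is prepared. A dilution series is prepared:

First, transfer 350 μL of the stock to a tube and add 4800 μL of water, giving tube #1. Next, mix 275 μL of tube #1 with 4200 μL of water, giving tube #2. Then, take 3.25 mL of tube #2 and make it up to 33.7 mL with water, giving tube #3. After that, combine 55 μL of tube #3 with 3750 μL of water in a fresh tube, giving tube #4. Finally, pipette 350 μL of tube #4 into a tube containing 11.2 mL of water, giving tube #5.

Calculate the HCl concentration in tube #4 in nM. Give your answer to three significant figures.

Step 1: 350 μL + 4800 μL = 5150 μL total → factor 5150/350 = 14.714
Step 2: 275 μL + 4200 μL = 4475 μL total → factor 4475/275 = 16.273
Step 3: 3.25 mL brought to 33.7 mL → factor 33.7/3.25 = 10.369
Step 4: 55 μL + 3750 μL = 3805 μL total → factor 3805/55 = 69.182
Dilution factor through tube #4 = 14.714 × 16.273 × 10.369 × 69.182 = 1.7177 × 10^5
[tube #4] = 7.50 mM / 1.7177 × 10^5 = 4.366 × 10^-5 mM = 43.7 nM

43.7 nM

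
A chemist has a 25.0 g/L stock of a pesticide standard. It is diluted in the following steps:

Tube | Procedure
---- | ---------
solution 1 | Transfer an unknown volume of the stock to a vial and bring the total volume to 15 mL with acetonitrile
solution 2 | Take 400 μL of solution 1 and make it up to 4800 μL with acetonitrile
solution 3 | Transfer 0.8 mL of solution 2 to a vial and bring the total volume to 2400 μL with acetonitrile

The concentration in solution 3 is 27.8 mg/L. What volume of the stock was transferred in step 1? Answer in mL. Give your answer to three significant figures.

Step 1: v brought to 15 mL → factor = 15 mL/v
Step 2: 400 μL brought to 4800 μL → factor 4800/400 = 12
Step 3: 0.8 mL brought to 2400 μL → factor 2.4/0.8 = 3
Product of known-step factors = 36
Overall factor = 25.0 g/L / (27.8 mg/L) = 899.28
Step-1 factor = 899.28 / 36 = 24.98
v = 15 mL / 24.98 = 0.600 mL

0.600 mL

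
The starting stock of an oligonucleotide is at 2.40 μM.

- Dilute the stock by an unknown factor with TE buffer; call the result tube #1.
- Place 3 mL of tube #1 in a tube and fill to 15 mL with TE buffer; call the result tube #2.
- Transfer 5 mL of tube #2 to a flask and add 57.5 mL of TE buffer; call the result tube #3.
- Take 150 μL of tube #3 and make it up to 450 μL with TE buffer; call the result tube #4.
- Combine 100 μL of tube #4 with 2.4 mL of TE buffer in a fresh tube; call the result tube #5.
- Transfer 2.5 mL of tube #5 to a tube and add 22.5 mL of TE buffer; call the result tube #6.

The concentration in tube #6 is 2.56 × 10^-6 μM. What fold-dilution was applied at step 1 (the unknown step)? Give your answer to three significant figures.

20.0-fold

Step 1: unknown factor x
Step 2: 3 mL brought to 15 mL → factor 15/3 = 5
Step 3: 5 mL + 57.5 mL = 62.5 mL total → factor 62.5/5 = 12.5
Step 4: 150 μL brought to 450 μL → factor 450/150 = 3
Step 5: 100 μL + 2.4 mL = 2500 μL total → factor 2500/100 = 25
Step 6: 2.5 mL + 22.5 mL = 25 mL total → factor 25/2.5 = 10
Product of known-step factors = 46875
Overall factor = 2.40 μM / (2.56 × 10^-6 μM) = 9.375 × 10^5
x = 9.375 × 10^5 / 46875 = 20.0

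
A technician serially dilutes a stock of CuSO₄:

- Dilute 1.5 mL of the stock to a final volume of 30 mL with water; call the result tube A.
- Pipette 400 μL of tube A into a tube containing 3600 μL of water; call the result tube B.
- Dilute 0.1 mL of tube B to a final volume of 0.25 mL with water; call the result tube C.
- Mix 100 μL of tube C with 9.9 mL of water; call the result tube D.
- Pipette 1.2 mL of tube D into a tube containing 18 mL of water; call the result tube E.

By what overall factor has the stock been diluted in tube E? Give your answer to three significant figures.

Step 1: 1.5 mL brought to 30 mL → factor 30/1.5 = 20
Step 2: 400 μL + 3600 μL = 4000 μL total → factor 4000/400 = 10
Step 3: 0.1 mL brought to 0.25 mL → factor 0.25/0.1 = 2.5
Step 4: 100 μL + 9.9 mL = 10000 μL total → factor 10000/100 = 100
Step 5: 1.2 mL + 18 mL = 19.2 mL total → factor 19.2/1.2 = 16
Overall dilution factor = 20 × 10 × 2.5 × 100 × 16 = 8 × 10^5

8.00 × 10^5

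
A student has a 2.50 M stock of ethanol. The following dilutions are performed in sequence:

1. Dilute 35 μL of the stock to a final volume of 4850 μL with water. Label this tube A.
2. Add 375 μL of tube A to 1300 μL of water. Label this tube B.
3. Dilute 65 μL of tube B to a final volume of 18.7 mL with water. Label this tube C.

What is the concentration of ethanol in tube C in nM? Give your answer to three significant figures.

1.40 × 10^4 nM

Step 1: 35 μL brought to 4850 μL → factor 4850/35 = 138.57
Step 2: 375 μL + 1300 μL = 1675 μL total → factor 1675/375 = 4.4667
Step 3: 65 μL brought to 18.7 mL → factor 18700/65 = 287.69
Overall dilution factor = 138.57 × 4.4667 × 287.69 = 1.7807 × 10^5
Final = 2.50 M / 1.7807 × 10^5 = 1.404 × 10^-5 M = 1.40 × 10^4 nM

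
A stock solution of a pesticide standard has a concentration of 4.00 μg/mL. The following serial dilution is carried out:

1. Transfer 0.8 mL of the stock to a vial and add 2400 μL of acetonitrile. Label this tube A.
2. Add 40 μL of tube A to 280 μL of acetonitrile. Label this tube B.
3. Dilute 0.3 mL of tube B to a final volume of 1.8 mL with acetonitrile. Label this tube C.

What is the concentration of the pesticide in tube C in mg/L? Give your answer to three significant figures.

Step 1: 0.8 mL + 2400 μL = 3.2 mL total → factor 3.2/0.8 = 4
Step 2: 40 μL + 280 μL = 320 μL total → factor 320/40 = 8
Step 3: 0.3 mL brought to 1.8 mL → factor 1.8/0.3 = 6
Overall dilution factor = 4 × 8 × 6 = 192
Final = 4.00 μg/mL / 192 = 0.02083 μg/mL = 0.0208 mg/L

0.0208 mg/L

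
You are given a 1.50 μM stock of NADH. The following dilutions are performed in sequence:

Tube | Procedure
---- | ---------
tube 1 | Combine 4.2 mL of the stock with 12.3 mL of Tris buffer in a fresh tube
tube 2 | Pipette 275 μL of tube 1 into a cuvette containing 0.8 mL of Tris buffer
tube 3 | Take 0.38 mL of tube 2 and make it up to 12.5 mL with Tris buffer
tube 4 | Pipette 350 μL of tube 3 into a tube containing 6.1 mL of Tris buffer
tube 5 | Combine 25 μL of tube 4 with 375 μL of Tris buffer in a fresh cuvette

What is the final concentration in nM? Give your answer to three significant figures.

0.0101 nM

Step 1: 4.2 mL + 12.3 mL = 16.5 mL total → factor 16.5/4.2 = 3.9286
Step 2: 275 μL + 0.8 mL = 1075 μL total → factor 1075/275 = 3.9091
Step 3: 0.38 mL brought to 12.5 mL → factor 12.5/0.38 = 32.895
Step 4: 350 μL + 6.1 mL = 6450 μL total → factor 6450/350 = 18.429
Step 5: 25 μL + 375 μL = 400 μL total → factor 400/25 = 16
Overall dilution factor = 3.9286 × 3.9091 × 32.895 × 18.429 × 16 = 1.4895 × 10^5
Final = 1.50 μM / 1.4895 × 10^5 = 1.007 × 10^-5 μM = 0.0101 nM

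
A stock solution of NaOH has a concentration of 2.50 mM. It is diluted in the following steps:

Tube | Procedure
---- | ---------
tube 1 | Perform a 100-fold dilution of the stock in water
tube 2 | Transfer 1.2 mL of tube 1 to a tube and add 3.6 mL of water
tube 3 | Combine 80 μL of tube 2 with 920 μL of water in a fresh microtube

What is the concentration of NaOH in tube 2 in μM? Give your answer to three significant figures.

6.25 μM

Step 1: 100-fold → factor 100
Step 2: 1.2 mL + 3.6 mL = 4.8 mL total → factor 4.8/1.2 = 4
Dilution factor through tube 2 = 100 × 4 = 400
[tube 2] = 2.50 mM / 400 = 0.006250 mM = 6.25 μM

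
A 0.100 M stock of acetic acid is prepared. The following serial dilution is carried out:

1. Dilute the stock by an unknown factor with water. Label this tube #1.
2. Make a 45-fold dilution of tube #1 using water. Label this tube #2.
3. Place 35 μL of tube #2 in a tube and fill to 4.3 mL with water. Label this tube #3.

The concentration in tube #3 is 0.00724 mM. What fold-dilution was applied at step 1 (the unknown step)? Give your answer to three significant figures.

2.50-fold

Step 1: unknown factor x
Step 2: 45-fold → factor 45
Step 3: 35 μL brought to 4.3 mL → factor 4300/35 = 122.86
Product of known-step factors = 5528.6
Overall factor = 0.100 M / (0.00724 mM) = 13812
x = 13812 / 5528.6 = 2.50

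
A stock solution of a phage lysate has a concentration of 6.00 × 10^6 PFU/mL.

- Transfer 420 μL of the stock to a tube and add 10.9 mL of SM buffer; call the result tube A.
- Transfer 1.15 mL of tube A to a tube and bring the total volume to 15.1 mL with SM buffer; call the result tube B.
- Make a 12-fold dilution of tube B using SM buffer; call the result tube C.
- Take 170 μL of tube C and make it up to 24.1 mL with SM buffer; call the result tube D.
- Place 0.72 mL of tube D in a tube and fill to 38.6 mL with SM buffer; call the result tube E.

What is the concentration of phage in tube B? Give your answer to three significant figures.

1.70 × 10^4 PFU/mL

Step 1: 420 μL + 10.9 mL = 11320 μL total → factor 11320/420 = 26.952
Step 2: 1.15 mL brought to 15.1 mL → factor 15.1/1.15 = 13.13
Dilution factor through tube B = 26.952 × 13.13 = 353.9
[tube B] = 6.00 × 10^6 PFU/mL / 353.9 = 1.70 × 10^4 PFU/mL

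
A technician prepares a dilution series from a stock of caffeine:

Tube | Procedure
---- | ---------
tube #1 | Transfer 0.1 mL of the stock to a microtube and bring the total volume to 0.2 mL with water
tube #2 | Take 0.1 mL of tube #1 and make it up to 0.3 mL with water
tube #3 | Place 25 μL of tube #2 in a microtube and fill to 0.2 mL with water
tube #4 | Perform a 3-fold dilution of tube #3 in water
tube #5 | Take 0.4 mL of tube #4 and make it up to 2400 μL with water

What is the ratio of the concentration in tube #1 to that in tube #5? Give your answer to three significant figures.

432

Step 1: 0.1 mL brought to 0.2 mL → factor 0.2/0.1 = 2
Step 2: 0.1 mL brought to 0.3 mL → factor 0.3/0.1 = 3
Step 3: 25 μL brought to 0.2 mL → factor 200/25 = 8
Step 4: 3-fold → factor 3
Step 5: 0.4 mL brought to 2400 μL → factor 2.4/0.4 = 6
Dilution factor to tube #1 = 2; to tube #5 = 864
[tube #1]/[tube #5] = (factor to tube #5)/(factor to tube #1) = 864/2 = 432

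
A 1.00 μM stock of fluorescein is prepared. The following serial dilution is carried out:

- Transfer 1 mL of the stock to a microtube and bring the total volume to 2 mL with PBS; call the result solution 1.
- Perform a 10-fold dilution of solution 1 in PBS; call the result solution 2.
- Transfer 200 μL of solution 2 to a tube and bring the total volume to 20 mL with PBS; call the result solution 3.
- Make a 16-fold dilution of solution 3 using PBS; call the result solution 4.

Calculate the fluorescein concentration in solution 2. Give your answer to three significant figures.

0.0500 μM

Step 1: 1 mL brought to 2 mL → factor 2/1 = 2
Step 2: 10-fold → factor 10
Dilution factor through solution 2 = 2 × 10 = 20
[solution 2] = 1.00 μM / 20 = 0.0500 μM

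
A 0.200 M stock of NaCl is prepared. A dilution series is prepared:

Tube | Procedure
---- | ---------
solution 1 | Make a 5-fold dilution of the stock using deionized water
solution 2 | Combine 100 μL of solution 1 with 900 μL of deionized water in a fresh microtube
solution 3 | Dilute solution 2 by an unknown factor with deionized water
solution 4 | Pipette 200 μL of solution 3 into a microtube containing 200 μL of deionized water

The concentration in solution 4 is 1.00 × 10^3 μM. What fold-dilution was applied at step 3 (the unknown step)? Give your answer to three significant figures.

2.00-fold

Step 1: 5-fold → factor 5
Step 2: 100 μL + 900 μL = 1000 μL total → factor 1000/100 = 10
Step 3: unknown factor x
Step 4: 200 μL + 200 μL = 400 μL total → factor 400/200 = 2
Product of known-step factors = 100
Overall factor = 0.200 M / (1.00 × 10^3 μM) = 200
x = 200 / 100 = 2.00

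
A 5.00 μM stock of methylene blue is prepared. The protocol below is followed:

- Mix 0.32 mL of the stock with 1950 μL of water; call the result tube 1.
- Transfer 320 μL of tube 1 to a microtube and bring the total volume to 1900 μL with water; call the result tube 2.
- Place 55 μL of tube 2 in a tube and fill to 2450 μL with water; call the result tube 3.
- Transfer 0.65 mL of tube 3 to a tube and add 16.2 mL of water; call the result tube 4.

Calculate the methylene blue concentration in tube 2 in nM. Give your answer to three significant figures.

119 nM

Step 1: 0.32 mL + 1950 μL = 2.27 mL total → factor 2.27/0.32 = 7.0938
Step 2: 320 μL brought to 1900 μL → factor 1900/320 = 5.9375
Dilution factor through tube 2 = 7.0938 × 5.9375 = 42.119
[tube 2] = 5.00 μM / 42.119 = 0.1187 μM = 119 nM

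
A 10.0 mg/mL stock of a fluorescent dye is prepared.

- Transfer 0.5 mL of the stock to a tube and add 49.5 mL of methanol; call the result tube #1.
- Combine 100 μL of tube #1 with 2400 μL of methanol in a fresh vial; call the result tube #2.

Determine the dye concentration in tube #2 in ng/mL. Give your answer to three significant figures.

4.00 × 10^3 ng/mL

Step 1: 0.5 mL + 49.5 mL = 50 mL total → factor 50/0.5 = 100
Step 2: 100 μL + 2400 μL = 2500 μL total → factor 2500/100 = 25
Overall dilution factor = 100 × 25 = 2500
Final = 10.0 mg/mL / 2500 = 0.004000 mg/mL = 4.00 × 10^3 ng/mL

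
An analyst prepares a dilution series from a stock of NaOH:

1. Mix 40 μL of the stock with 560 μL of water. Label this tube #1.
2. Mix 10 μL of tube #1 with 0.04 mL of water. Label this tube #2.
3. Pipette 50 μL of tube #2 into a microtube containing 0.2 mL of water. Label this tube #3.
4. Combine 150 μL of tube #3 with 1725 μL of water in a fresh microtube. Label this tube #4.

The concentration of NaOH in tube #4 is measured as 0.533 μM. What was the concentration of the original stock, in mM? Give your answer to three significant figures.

Step 1: 40 μL + 560 μL = 600 μL total → factor 600/40 = 15
Step 2: 10 μL + 0.04 mL = 50 μL total → factor 50/10 = 5
Step 3: 50 μL + 0.2 mL = 250 μL total → factor 250/50 = 5
Step 4: 150 μL + 1725 μL = 1875 μL total → factor 1875/150 = 12.5
Overall dilution factor = 15 × 5 × 5 × 12.5 = 4687.5
Stock = 0.533 μM × 4687.5 = 2498 μM = 2.50 mM

2.50 mM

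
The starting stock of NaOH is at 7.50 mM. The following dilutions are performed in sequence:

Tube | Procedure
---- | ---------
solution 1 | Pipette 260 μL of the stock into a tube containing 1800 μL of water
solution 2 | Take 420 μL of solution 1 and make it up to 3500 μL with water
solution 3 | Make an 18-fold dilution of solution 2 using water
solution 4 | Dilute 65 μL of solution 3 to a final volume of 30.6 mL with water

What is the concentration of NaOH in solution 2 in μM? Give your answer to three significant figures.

114 μM

Step 1: 260 μL + 1800 μL = 2060 μL total → factor 2060/260 = 7.9231
Step 2: 420 μL brought to 3500 μL → factor 3500/420 = 8.3333
Dilution factor through solution 2 = 7.9231 × 8.3333 = 66.026
[solution 2] = 7.50 mM / 66.026 = 0.1136 mM = 114 μM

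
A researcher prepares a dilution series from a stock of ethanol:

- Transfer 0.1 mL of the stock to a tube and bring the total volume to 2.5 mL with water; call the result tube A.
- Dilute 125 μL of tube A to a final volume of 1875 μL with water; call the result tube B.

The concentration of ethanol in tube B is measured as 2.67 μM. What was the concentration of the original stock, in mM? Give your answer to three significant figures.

Step 1: 0.1 mL brought to 2.5 mL → factor 2.5/0.1 = 25
Step 2: 125 μL brought to 1875 μL → factor 1875/125 = 15
Overall dilution factor = 25 × 15 = 375
Stock = 2.67 μM × 375 = 1001 μM = 1.00 mM

1.00 mM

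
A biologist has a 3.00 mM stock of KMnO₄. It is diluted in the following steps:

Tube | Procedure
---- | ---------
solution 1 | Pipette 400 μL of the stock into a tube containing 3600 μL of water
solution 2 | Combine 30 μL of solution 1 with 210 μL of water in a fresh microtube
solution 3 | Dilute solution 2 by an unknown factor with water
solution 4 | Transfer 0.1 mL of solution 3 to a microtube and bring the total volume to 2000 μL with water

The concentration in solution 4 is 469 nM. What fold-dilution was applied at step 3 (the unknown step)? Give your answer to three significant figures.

4.00-fold

Step 1: 400 μL + 3600 μL = 4000 μL total → factor 4000/400 = 10
Step 2: 30 μL + 210 μL = 240 μL total → factor 240/30 = 8
Step 3: unknown factor x
Step 4: 0.1 mL brought to 2000 μL → factor 2/0.1 = 20
Product of known-step factors = 1600
Overall factor = 3.00 mM / (469 nM) = 6396.6
x = 6396.6 / 1600 = 4.00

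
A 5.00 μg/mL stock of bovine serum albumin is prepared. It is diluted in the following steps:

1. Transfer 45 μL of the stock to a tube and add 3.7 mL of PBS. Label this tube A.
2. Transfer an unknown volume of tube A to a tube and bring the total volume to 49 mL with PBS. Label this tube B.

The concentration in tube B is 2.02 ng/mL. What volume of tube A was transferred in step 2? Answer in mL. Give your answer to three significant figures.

1.65 mL

Step 1: 45 μL + 3.7 mL = 3745 μL total → factor 3745/45 = 83.222
Step 2: v brought to 49 mL → factor = 49 mL/v
Product of known-step factors = 83.222
Overall factor = 5.00 μg/mL / (2.02 ng/mL) = 2475.2
Step-2 factor = 2475.2 / 83.222 = 29.743
v = 49 mL / 29.743 = 1.65 mL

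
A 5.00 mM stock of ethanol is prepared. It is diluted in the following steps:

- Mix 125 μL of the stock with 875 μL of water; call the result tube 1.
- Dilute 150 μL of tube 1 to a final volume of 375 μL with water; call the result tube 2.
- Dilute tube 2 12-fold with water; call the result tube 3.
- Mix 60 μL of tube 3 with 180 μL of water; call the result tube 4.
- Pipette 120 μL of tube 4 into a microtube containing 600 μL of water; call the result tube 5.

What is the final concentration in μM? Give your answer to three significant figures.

Step 1: 125 μL + 875 μL = 1000 μL total → factor 1000/125 = 8
Step 2: 150 μL brought to 375 μL → factor 375/150 = 2.5
Step 3: 12-fold → factor 12
Step 4: 60 μL + 180 μL = 240 μL total → factor 240/60 = 4
Step 5: 120 μL + 600 μL = 720 μL total → factor 720/120 = 6
Overall dilution factor = 8 × 2.5 × 12 × 4 × 6 = 5760
Final = 5.00 mM / 5760 = 0.0008681 mM = 0.868 μM

0.868 μM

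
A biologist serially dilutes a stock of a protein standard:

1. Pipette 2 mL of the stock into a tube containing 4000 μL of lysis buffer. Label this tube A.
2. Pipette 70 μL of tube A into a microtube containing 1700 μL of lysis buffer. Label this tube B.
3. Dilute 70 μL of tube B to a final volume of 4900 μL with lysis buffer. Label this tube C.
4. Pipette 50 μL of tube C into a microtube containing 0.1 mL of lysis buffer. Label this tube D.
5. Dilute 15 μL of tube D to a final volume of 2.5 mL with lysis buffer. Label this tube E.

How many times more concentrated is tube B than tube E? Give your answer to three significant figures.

Step 1: 2 mL + 4000 μL = 6 mL total → factor 6/2 = 3
Step 2: 70 μL + 1700 μL = 1770 μL total → factor 1770/70 = 25.286
Step 3: 70 μL brought to 4900 μL → factor 4900/70 = 70
Step 4: 50 μL + 0.1 mL = 150 μL total → factor 150/50 = 3
Step 5: 15 μL brought to 2.5 mL → factor 2500/15 = 166.67
Dilution factor to tube B = 75.857; to tube E = 2.655 × 10^6
[tube B]/[tube E] = (factor to tube E)/(factor to tube B) = 2.655 × 10^6/75.857 = 3.50 × 10^4

3.50 × 10^4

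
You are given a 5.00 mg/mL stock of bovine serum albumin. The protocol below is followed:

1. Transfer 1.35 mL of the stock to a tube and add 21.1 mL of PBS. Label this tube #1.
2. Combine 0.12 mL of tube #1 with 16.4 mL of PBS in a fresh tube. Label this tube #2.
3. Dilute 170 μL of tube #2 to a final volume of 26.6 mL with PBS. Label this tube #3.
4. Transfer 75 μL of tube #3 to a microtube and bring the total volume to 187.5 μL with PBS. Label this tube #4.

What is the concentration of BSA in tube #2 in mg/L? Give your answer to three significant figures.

2.18 mg/L

Step 1: 1.35 mL + 21.1 mL = 22.45 mL total → factor 22.45/1.35 = 16.63
Step 2: 0.12 mL + 16.4 mL = 16.52 mL total → factor 16.52/0.12 = 137.67
Dilution factor through tube #2 = 16.63 × 137.67 = 2289.3
[tube #2] = 5.00 mg/mL / 2289.3 = 0.002184 mg/mL = 2.18 mg/L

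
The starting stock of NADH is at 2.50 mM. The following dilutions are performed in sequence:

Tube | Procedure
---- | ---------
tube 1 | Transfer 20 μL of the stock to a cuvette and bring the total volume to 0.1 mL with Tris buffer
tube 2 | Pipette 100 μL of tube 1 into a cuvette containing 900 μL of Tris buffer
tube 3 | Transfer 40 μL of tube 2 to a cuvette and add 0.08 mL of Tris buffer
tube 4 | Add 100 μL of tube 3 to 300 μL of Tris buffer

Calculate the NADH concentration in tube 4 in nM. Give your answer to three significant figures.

4.17 × 10^3 nM

Step 1: 20 μL brought to 0.1 mL → factor 100/20 = 5
Step 2: 100 μL + 900 μL = 1000 μL total → factor 1000/100 = 10
Step 3: 40 μL + 0.08 mL = 120 μL total → factor 120/40 = 3
Step 4: 100 μL + 300 μL = 400 μL total → factor 400/100 = 4
Dilution factor through tube 4 = 5 × 10 × 3 × 4 = 600
[tube 4] = 2.50 mM / 600 = 0.004167 mM = 4.17 × 10^3 nM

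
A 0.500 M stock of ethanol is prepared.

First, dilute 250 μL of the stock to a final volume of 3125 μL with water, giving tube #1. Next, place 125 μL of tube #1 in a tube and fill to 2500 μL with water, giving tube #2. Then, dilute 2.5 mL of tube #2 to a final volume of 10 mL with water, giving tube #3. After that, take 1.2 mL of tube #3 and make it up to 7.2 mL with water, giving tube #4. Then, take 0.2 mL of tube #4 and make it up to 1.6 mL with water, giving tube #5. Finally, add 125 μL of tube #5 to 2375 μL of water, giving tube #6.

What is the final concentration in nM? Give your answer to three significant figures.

Step 1: 250 μL brought to 3125 μL → factor 3125/250 = 12.5
Step 2: 125 μL brought to 2500 μL → factor 2500/125 = 20
Step 3: 2.5 mL brought to 10 mL → factor 10/2.5 = 4
Step 4: 1.2 mL brought to 7.2 mL → factor 7.2/1.2 = 6
Step 5: 0.2 mL brought to 1.6 mL → factor 1.6/0.2 = 8
Step 6: 125 μL + 2375 μL = 2500 μL total → factor 2500/125 = 20
Overall dilution factor = 12.5 × 20 × 4 × 6 × 8 × 20 = 9.6 × 10^5
Final = 0.500 M / 9.6 × 10^5 = 5.208 × 10^-7 M = 521 nM

521 nM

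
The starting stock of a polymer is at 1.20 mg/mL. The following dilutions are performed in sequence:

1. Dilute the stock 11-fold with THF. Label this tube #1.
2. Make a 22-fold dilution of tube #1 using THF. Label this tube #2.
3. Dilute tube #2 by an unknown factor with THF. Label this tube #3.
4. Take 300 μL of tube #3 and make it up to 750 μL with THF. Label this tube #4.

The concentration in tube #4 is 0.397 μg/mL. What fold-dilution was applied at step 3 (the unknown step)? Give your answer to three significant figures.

Step 1: 11-fold → factor 11
Step 2: 22-fold → factor 22
Step 3: unknown factor x
Step 4: 300 μL brought to 750 μL → factor 750/300 = 2.5
Product of known-step factors = 605
Overall factor = 1.20 mg/mL / (0.397 μg/mL) = 3022.7
x = 3022.7 / 605 = 5.00

5.00-fold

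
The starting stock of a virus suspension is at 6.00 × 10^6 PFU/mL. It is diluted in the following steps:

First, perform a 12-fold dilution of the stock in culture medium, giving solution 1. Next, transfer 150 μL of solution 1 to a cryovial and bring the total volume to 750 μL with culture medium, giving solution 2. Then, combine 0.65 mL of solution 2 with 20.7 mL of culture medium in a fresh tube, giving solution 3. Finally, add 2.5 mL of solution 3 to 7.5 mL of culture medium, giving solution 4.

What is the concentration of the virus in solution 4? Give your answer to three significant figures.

761 PFU/mL

Step 1: 12-fold → factor 12
Step 2: 150 μL brought to 750 μL → factor 750/150 = 5
Step 3: 0.65 mL + 20.7 mL = 21.35 mL total → factor 21.35/0.65 = 32.846
Step 4: 2.5 mL + 7.5 mL = 10 mL total → factor 10/2.5 = 4
Overall dilution factor = 12 × 5 × 32.846 × 4 = 7883.1
Final = 6.00 × 10^6 PFU/mL / 7883.1 = 761 PFU/mL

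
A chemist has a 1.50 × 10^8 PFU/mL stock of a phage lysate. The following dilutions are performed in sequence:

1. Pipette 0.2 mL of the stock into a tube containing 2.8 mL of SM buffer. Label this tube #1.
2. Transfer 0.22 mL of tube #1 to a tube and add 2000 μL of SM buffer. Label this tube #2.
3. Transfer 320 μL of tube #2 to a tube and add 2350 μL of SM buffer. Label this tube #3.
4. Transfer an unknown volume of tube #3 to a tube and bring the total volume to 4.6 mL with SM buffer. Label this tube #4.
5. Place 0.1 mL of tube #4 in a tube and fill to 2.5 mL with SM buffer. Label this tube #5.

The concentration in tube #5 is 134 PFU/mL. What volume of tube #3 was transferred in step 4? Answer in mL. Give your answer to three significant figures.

Step 1: 0.2 mL + 2.8 mL = 3 mL total → factor 3/0.2 = 15
Step 2: 0.22 mL + 2000 μL = 2.22 mL total → factor 2.22/0.22 = 10.091
Step 3: 320 μL + 2350 μL = 2670 μL total → factor 2670/320 = 8.3438
Step 4: v brought to 4.6 mL → factor = 4.6 mL/v
Step 5: 0.1 mL brought to 2.5 mL → factor 2.5/0.1 = 25
Product of known-step factors = 31574
Overall factor = 1.50 × 10^8 PFU/mL / (134 PFU/mL) = 1.1194 × 10^6
Step-4 factor = 1.1194 × 10^6 / 31574 = 35.454
v = 4.6 mL / 35.454 = 0.130 mL

0.130 mL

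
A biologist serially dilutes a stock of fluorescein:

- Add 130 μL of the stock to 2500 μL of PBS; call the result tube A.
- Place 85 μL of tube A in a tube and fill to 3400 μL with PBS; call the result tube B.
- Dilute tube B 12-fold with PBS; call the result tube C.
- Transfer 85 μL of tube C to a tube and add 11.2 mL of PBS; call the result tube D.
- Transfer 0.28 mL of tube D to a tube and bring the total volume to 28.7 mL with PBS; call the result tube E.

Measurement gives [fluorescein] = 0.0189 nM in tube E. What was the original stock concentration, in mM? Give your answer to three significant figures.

2.50 mM

Step 1: 130 μL + 2500 μL = 2630 μL total → factor 2630/130 = 20.231
Step 2: 85 μL brought to 3400 μL → factor 3400/85 = 40
Step 3: 12-fold → factor 12
Step 4: 85 μL + 11.2 mL = 11285 μL total → factor 11285/85 = 132.76
Step 5: 0.28 mL brought to 28.7 mL → factor 28.7/0.28 = 102.5
Overall dilution factor = 20.231 × 40 × 12 × 132.76 × 102.5 = 1.3215 × 10^8
Stock = 0.0189 nM × 1.3215 × 10^8 = 2.498 × 10^6 nM = 2.50 mM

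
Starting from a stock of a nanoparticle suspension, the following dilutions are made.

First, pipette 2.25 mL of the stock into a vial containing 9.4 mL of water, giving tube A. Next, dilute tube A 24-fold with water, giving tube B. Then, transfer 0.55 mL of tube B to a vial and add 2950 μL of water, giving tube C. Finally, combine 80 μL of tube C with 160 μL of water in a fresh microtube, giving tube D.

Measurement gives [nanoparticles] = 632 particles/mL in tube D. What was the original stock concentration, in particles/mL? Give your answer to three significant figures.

Step 1: 2.25 mL + 9.4 mL = 11.65 mL total → factor 11.65/2.25 = 5.1778
Step 2: 24-fold → factor 24
Step 3: 0.55 mL + 2950 μL = 3.5 mL total → factor 3.5/0.55 = 6.3636
Step 4: 80 μL + 160 μL = 240 μL total → factor 240/80 = 3
Overall dilution factor = 5.1778 × 24 × 6.3636 × 3 = 2372.4
Stock = 632 particles/mL × 2372.4 = 1.50 × 10^6 particles/mL

1.50 × 10^6 particles/mL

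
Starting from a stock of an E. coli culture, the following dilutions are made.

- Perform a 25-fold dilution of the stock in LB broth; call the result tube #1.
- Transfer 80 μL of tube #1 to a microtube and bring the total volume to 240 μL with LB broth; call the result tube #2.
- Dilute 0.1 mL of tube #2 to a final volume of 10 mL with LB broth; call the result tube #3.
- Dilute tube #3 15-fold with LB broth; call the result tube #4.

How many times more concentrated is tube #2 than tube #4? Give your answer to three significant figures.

1.50 × 10^3

Step 1: 25-fold → factor 25
Step 2: 80 μL brought to 240 μL → factor 240/80 = 3
Step 3: 0.1 mL brought to 10 mL → factor 10/0.1 = 100
Step 4: 15-fold → factor 15
Dilution factor to tube #2 = 75; to tube #4 = 1.125 × 10^5
[tube #2]/[tube #4] = (factor to tube #4)/(factor to tube #2) = 1.125 × 10^5/75 = 1.50 × 10^3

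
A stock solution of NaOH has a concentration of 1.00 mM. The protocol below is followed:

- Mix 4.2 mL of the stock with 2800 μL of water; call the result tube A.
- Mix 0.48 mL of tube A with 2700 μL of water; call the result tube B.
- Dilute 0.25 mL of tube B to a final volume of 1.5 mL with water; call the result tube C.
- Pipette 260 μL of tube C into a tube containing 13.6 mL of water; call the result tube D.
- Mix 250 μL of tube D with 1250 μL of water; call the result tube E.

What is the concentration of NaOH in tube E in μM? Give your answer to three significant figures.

0.0472 μM

Step 1: 4.2 mL + 2800 μL = 7 mL total → factor 7/4.2 = 1.6667
Step 2: 0.48 mL + 2700 μL = 3.18 mL total → factor 3.18/0.48 = 6.625
Step 3: 0.25 mL brought to 1.5 mL → factor 1.5/0.25 = 6
Step 4: 260 μL + 13.6 mL = 13860 μL total → factor 13860/260 = 53.308
Step 5: 250 μL + 1250 μL = 1500 μL total → factor 1500/250 = 6
Overall dilution factor = 1.6667 × 6.625 × 6 × 53.308 × 6 = 21190
Final = 1.00 mM / 21190 = 4.719 × 10^-5 mM = 0.0472 μM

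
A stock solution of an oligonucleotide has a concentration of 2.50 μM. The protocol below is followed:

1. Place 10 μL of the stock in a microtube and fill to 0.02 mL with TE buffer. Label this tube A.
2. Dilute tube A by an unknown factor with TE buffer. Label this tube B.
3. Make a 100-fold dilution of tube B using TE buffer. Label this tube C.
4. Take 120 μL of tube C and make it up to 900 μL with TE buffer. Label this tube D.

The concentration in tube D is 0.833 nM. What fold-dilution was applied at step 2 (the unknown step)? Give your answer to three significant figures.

2.00-fold

Step 1: 10 μL brought to 0.02 mL → factor 20/10 = 2
Step 2: unknown factor x
Step 3: 100-fold → factor 100
Step 4: 120 μL brought to 900 μL → factor 900/120 = 7.5
Product of known-step factors = 1500
Overall factor = 2.50 μM / (0.833 nM) = 3001.2
x = 3001.2 / 1500 = 2.00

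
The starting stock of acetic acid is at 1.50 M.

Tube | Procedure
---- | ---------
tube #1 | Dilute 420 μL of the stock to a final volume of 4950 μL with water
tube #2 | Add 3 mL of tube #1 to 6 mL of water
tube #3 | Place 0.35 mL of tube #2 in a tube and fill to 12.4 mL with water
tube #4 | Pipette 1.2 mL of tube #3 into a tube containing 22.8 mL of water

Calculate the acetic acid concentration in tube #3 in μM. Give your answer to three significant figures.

Step 1: 420 μL brought to 4950 μL → factor 4950/420 = 11.786
Step 2: 3 mL + 6 mL = 9 mL total → factor 9/3 = 3
Step 3: 0.35 mL brought to 12.4 mL → factor 12.4/0.35 = 35.429
Dilution factor through tube #3 = 11.786 × 3 × 35.429 = 1252.7
[tube #3] = 1.50 M / 1252.7 = 0.001197 M = 1.20 × 10^3 μM

1.20 × 10^3 μM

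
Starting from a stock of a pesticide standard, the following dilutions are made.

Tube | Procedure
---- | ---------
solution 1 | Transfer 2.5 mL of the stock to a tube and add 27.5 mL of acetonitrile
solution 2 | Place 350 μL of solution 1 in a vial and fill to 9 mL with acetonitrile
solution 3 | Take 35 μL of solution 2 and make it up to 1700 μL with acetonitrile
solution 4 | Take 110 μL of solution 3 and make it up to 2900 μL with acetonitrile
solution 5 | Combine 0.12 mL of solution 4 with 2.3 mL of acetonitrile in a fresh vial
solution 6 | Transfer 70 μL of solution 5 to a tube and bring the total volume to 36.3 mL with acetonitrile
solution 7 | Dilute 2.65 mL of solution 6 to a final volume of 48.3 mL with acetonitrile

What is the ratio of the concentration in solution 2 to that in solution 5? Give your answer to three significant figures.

2.58 × 10^4

Step 1: 2.5 mL + 27.5 mL = 30 mL total → factor 30/2.5 = 12
Step 2: 350 μL brought to 9 mL → factor 9000/350 = 25.714
Step 3: 35 μL brought to 1700 μL → factor 1700/35 = 48.571
Step 4: 110 μL brought to 2900 μL → factor 2900/110 = 26.364
Step 5: 0.12 mL + 2.3 mL = 2.42 mL total → factor 2.42/0.12 = 20.167
Dilution factor to solution 2 = 308.57; to solution 5 = 7.9685 × 10^6
[solution 2]/[solution 5] = (factor to solution 5)/(factor to solution 2) = 7.9685 × 10^6/308.57 = 2.58 × 10^4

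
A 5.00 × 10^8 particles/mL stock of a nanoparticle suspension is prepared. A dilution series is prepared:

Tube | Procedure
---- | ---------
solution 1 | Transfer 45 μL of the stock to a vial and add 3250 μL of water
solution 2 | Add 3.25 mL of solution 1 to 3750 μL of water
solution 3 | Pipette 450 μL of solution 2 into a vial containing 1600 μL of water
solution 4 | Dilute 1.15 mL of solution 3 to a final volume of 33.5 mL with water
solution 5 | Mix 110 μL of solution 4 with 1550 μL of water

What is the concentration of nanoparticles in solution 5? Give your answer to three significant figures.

Step 1: 45 μL + 3250 μL = 3295 μL total → factor 3295/45 = 73.222
Step 2: 3.25 mL + 3750 μL = 7 mL total → factor 7/3.25 = 2.1538
Step 3: 450 μL + 1600 μL = 2050 μL total → factor 2050/450 = 4.5556
Step 4: 1.15 mL brought to 33.5 mL → factor 33.5/1.15 = 29.13
Step 5: 110 μL + 1550 μL = 1660 μL total → factor 1660/110 = 15.091
Overall dilution factor = 73.222 × 2.1538 × 4.5556 × 29.13 × 15.091 = 3.1584 × 10^5
Final = 5.00 × 10^8 particles/mL / 3.1584 × 10^5 = 1.58 × 10^3 particles/mL

1.58 × 10^3 particles/mL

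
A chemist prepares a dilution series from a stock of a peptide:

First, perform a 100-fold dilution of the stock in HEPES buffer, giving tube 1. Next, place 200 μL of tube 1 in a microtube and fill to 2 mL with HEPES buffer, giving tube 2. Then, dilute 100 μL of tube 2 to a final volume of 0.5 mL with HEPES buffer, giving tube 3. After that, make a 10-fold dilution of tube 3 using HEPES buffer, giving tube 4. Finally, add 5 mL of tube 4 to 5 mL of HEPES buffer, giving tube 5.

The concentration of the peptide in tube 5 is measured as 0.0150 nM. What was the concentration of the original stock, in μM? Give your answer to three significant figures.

Step 1: 100-fold → factor 100
Step 2: 200 μL brought to 2 mL → factor 2000/200 = 10
Step 3: 100 μL brought to 0.5 mL → factor 500/100 = 5
Step 4: 10-fold → factor 10
Step 5: 5 mL + 5 mL = 10 mL total → factor 10/5 = 2
Overall dilution factor = 100 × 10 × 5 × 10 × 2 = 1 × 10^5
Stock = 0.0150 nM × 1 × 10^5 = 1500 nM = 1.50 μM

1.50 μM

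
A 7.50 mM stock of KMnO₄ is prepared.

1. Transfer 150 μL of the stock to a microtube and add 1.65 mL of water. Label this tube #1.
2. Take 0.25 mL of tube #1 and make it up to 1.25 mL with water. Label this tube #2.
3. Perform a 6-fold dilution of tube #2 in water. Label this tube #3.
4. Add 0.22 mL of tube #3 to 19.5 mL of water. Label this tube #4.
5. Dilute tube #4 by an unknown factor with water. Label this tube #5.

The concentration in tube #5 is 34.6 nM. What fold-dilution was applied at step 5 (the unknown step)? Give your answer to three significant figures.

Step 1: 150 μL + 1.65 mL = 1800 μL total → factor 1800/150 = 12
Step 2: 0.25 mL brought to 1.25 mL → factor 1.25/0.25 = 5
Step 3: 6-fold → factor 6
Step 4: 0.22 mL + 19.5 mL = 19.72 mL total → factor 19.72/0.22 = 89.636
Step 5: unknown factor x
Product of known-step factors = 32269
Overall factor = 7.50 mM / (34.6 nM) = 2.1676 × 10^5
x = 2.1676 × 10^5 / 32269 = 6.72

6.72-fold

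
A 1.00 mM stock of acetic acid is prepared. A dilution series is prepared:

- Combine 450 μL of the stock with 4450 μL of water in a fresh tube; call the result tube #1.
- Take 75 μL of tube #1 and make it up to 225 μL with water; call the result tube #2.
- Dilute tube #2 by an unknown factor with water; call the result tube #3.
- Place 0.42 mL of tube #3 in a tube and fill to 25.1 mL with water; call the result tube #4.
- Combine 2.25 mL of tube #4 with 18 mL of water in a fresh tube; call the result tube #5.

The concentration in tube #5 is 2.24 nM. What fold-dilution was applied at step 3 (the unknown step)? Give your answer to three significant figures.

25.4-fold

Step 1: 450 μL + 4450 μL = 4900 μL total → factor 4900/450 = 10.889
Step 2: 75 μL brought to 225 μL → factor 225/75 = 3
Step 3: unknown factor x
Step 4: 0.42 mL brought to 25.1 mL → factor 25.1/0.42 = 59.762
Step 5: 2.25 mL + 18 mL = 20.25 mL total → factor 20.25/2.25 = 9
Product of known-step factors = 17570
Overall factor = 1.00 mM / (2.24 nM) = 4.4643 × 10^5
x = 4.4643 × 10^5 / 17570 = 25.4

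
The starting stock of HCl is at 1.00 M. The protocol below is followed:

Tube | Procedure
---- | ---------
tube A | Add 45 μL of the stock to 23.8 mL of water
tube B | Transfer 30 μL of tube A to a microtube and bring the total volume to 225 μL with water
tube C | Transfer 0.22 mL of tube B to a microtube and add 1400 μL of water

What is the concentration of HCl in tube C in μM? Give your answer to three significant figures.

34.2 μM

Step 1: 45 μL + 23.8 mL = 23845 μL total → factor 23845/45 = 529.89
Step 2: 30 μL brought to 225 μL → factor 225/30 = 7.5
Step 3: 0.22 mL + 1400 μL = 1.62 mL total → factor 1.62/0.22 = 7.3636
Overall dilution factor = 529.89 × 7.5 × 7.3636 = 29264
Final = 1.00 M / 29264 = 3.417 × 10^-5 M = 34.2 μM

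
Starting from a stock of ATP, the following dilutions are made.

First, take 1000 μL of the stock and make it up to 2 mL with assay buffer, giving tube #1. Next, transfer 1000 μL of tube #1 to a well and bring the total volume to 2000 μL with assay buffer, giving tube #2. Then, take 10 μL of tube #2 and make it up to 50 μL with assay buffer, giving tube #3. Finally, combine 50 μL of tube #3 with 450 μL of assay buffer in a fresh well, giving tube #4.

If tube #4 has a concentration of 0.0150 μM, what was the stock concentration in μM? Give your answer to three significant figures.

Step 1: 1000 μL brought to 2 mL → factor 2000/1000 = 2
Step 2: 1000 μL brought to 2000 μL → factor 2000/1000 = 2
Step 3: 10 μL brought to 50 μL → factor 50/10 = 5
Step 4: 50 μL + 450 μL = 500 μL total → factor 500/50 = 10
Overall dilution factor = 2 × 2 × 5 × 10 = 200
Stock = 0.0150 μM × 200 = 3.00 μM

3.00 μM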